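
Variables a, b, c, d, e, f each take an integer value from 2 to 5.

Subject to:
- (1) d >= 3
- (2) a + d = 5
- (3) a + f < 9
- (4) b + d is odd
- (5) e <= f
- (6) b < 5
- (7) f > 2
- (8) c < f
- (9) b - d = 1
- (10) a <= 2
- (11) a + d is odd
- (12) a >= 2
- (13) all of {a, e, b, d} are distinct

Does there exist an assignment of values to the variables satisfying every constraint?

Take a = 2, b = 4, c = 4, d = 3, e = 5, f = 5. Then constraint 2: a + d = 5; constraint 3: a + f = 7, and every other listed constraint is also met.

Satisfiable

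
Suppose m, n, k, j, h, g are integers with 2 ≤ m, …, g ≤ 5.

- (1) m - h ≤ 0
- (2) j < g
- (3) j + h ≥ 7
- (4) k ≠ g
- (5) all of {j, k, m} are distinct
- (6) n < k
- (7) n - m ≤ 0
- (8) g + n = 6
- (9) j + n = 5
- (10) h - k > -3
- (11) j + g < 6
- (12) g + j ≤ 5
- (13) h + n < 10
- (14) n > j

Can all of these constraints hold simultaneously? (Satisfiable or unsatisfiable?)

Try m = 3, n = 3, k = 5, j = 2, h = 5, g = 3.
Check constraint 1: m - h = -2; constraint 3: j + h = 7. The remaining constraints are straightforward to verify.

Satisfiable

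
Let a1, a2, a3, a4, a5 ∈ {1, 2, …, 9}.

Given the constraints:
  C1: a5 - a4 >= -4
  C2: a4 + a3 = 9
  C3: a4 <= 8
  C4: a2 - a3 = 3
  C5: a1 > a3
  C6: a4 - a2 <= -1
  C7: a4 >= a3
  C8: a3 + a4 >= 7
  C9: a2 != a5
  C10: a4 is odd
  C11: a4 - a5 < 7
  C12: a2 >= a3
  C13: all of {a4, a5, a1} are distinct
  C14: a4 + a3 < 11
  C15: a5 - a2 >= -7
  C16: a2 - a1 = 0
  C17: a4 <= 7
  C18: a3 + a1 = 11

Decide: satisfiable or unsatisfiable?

Try a1 = 7, a2 = 7, a3 = 4, a4 = 5, a5 = 1.
Check constraint 1: a5 - a4 = -4; constraint 2: a4 + a3 = 9. The remaining constraints are straightforward to verify.

Satisfiable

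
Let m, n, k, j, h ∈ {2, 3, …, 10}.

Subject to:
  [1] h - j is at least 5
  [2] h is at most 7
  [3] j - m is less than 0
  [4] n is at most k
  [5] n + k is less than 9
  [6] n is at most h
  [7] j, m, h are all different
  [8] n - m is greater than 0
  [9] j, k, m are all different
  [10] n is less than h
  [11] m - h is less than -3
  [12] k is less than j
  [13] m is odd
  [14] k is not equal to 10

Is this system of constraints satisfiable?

Constraints 3, 4, 8, and 12 give j < m, m < n, n ≤ k, k < j. Chaining: j < m < n ≤ k < j, which forces j < j — impossible.

Unsatisfiable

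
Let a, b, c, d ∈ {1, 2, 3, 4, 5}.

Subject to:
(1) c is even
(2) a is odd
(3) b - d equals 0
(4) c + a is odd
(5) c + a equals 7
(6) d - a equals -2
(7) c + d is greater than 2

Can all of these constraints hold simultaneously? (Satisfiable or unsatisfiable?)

Try a = 3, b = 1, c = 4, d = 1.
Check constraint 3: b - d = 0; constraint 5: c + a = 7; constraint 6: d - a = -2. The remaining constraints are straightforward to verify.

Satisfiable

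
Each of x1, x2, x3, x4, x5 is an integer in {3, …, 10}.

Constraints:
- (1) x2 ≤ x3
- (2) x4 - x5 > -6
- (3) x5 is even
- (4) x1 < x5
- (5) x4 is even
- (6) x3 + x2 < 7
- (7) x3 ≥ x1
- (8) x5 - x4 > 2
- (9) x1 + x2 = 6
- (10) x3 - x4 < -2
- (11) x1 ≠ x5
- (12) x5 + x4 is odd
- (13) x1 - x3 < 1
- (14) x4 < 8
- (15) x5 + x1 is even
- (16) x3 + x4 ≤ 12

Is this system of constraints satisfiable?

Unsatisfiable

Constraint 3 makes x5 even and constraint 5 makes x4 even, so x5 + x4 must be even. Constraint 12 says x5 + x4 is odd — contradiction.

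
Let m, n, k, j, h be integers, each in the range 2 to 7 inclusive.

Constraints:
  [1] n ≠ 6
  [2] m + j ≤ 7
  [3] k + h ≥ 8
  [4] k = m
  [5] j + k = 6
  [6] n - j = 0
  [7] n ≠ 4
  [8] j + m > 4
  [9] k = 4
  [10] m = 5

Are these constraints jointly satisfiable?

Constraint 9 fixes k = 4 and constraint 10 fixes m = 5, but constraint 4 requires k = m. Since 4 ≠ 5, contradiction.

Unsatisfiable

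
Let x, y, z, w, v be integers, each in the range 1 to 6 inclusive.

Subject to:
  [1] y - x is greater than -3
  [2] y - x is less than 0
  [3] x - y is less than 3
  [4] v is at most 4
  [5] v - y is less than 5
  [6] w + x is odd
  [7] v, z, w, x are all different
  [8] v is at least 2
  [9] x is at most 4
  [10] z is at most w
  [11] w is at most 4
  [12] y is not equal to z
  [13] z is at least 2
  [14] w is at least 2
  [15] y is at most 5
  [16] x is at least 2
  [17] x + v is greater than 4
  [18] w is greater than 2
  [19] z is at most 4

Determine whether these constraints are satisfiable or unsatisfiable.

Unsatisfiable

Constraints 4, 8, 9, 11, 13, 14, 16, and 19 confine each of v, z, w, x to the 3 values {2, …, 4}.
Constraint 7 requires all 4 of them to be distinct, but only 3 values are available — impossible by the pigeonhole principle.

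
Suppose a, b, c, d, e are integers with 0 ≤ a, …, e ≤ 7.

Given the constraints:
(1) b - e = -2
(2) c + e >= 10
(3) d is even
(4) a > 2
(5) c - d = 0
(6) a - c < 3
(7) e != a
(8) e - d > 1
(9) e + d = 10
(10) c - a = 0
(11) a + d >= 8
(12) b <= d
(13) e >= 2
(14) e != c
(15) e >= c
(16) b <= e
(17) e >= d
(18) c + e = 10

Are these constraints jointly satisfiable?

Try a = 4, b = 4, c = 4, d = 4, e = 6.
Check constraint 1: b - e = -2; constraint 2: c + e = 10. The remaining constraints are straightforward to verify.

Satisfiable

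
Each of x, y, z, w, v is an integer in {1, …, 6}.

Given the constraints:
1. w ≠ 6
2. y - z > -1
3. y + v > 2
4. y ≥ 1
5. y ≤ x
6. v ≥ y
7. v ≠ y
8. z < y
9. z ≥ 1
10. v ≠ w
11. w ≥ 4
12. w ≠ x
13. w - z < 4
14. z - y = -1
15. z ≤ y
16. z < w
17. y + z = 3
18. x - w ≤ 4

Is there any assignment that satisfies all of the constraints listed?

Setting (x, y, z, w, v) = (6, 2, 1, 4, 3) satisfies everything: constraint 2: y - z = 1; constraint 3: y + v = 5, and the others follow.

Satisfiable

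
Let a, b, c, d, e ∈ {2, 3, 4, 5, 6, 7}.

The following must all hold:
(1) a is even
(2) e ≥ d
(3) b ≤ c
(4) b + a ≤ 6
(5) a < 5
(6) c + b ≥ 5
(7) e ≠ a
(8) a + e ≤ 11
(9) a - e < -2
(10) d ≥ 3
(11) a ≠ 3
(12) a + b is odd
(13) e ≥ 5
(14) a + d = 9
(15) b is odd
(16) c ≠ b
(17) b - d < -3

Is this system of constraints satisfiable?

Satisfiable

Try a = 2, b = 3, c = 5, d = 7, e = 7.
Check constraint 4: b + a = 5; constraint 6: c + b = 8; constraint 8: a + e = 9. The remaining constraints are straightforward to verify.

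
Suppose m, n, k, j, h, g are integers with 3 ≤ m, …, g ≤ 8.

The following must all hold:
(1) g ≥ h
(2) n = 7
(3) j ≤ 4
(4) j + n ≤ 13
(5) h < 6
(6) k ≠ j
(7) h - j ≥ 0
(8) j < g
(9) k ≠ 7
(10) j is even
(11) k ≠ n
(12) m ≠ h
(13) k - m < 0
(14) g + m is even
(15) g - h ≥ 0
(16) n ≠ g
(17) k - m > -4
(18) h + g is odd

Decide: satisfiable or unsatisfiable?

Satisfiable

Setting (m, n, k, j, h, g) = (7, 7, 5, 4, 4, 5) satisfies everything: constraint 4: j + n = 11; constraint 7: h - j = 0, and the others follow.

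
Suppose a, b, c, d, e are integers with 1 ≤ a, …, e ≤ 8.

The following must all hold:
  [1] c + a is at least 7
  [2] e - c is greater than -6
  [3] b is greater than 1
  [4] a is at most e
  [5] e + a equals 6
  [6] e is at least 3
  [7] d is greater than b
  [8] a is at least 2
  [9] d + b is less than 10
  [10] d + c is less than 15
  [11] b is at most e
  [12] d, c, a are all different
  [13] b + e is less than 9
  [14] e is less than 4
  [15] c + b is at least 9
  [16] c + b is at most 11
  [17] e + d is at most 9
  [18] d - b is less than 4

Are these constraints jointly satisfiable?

Satisfiable

The assignment a = 3, b = 3, c = 7, d = 5, e = 3 works:
  constraint 1 holds since c + a = 10.
  constraint 2 holds since e - c = -4.
The rest check out directly.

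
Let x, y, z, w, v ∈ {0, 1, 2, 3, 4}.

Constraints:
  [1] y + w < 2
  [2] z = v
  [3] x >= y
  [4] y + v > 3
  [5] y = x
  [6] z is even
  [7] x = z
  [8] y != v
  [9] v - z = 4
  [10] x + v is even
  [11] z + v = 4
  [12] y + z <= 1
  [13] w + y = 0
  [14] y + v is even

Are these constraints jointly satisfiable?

Unsatisfiable

From constraints 2, 5, and 7, y = x = z = v, so y = v. But constraint 8 says y ≠ v. Contradiction.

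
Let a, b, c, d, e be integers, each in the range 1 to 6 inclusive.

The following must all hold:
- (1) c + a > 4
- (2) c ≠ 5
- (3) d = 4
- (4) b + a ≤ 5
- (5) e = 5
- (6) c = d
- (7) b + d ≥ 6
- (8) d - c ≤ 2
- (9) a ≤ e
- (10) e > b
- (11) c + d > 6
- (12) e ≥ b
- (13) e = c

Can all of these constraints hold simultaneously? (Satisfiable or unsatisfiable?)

Constraint 5 fixes e = 5 and constraint 3 fixes d = 4. Constraints 6 and 13 give e = c = d, so e = d. But 5 ≠ 4 — contradiction.

Unsatisfiable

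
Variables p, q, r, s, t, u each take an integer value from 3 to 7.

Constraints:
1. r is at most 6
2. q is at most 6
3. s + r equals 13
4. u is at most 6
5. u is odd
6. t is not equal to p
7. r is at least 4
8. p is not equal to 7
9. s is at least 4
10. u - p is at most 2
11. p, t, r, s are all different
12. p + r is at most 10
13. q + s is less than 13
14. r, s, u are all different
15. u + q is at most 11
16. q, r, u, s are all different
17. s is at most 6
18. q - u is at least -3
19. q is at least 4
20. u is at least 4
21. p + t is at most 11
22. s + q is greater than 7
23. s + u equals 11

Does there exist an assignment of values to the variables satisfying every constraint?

Constraints 1, 2, 4, 7, 9, 17, 19, and 20 confine each of q, r, u, s to the 3 values {4, …, 6}.
Constraint 16 requires all 4 of them to be distinct, but only 3 values are available — impossible by the pigeonhole principle.

Unsatisfiable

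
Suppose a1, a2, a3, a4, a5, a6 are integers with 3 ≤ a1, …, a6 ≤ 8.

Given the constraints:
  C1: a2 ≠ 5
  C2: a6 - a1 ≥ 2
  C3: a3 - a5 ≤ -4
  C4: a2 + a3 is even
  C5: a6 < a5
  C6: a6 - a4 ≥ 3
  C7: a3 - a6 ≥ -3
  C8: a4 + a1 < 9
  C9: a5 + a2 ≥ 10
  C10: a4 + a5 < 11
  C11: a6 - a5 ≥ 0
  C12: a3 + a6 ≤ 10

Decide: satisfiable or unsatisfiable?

Constraints 3, 7, and 11 give a6 − a5 ≥ 0, a5 − a3 ≥ 4, a3 − a6 ≥ -3.
Adding all 3 inequalities: the left sides telescope to 0, and the right sides sum to 0 + 4 + (-3) = 1. So 0 ≥ 1, which is false.

Unsatisfiable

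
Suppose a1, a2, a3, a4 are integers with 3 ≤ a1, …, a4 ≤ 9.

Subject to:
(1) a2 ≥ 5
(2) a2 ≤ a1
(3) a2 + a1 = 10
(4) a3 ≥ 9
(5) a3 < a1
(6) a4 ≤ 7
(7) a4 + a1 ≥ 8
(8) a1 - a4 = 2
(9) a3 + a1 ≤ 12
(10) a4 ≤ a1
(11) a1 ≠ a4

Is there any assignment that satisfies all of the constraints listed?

From constraint 4: a3 ≥ 9. From constraints 1 and 2: a1 ≥ a2 ≥ 5. Hence a3 + a1 ≥ 14. But constraint 9 requires a3 + a1 ≤ 12, and 12 < 14. Contradiction.

Unsatisfiable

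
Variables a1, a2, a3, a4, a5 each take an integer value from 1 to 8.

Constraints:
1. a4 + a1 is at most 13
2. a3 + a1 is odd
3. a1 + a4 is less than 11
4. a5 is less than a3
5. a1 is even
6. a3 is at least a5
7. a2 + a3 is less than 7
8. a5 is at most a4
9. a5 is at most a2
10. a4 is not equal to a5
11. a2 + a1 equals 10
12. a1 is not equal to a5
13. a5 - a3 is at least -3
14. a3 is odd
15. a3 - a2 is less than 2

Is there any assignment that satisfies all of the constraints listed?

Satisfiable

Take a1 = 8, a2 = 2, a3 = 3, a4 = 2, a5 = 1. Then constraint 1: a4 + a1 = 10; constraint 3: a1 + a4 = 10, and every other listed constraint is also met.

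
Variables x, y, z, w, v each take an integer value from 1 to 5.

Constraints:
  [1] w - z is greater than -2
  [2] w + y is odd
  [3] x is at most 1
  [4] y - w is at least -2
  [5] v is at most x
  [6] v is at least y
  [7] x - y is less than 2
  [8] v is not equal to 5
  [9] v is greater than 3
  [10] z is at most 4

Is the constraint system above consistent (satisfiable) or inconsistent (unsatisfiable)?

From constraint 9: v ≥ 4. From constraints 3 and 5: v ≤ x and x ≤ 1, so v ≤ 1. But 1 < 4, so no value of v works.

Unsatisfiable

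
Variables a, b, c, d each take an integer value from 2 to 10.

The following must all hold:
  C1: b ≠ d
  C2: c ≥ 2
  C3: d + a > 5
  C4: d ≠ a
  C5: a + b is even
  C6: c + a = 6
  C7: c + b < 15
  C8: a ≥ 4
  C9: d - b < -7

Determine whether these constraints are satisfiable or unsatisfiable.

Satisfiable

Take a = 4, b = 10, c = 2, d = 2. Then constraint 3: d + a = 6; constraint 6: c + a = 6, and every other listed constraint is also met.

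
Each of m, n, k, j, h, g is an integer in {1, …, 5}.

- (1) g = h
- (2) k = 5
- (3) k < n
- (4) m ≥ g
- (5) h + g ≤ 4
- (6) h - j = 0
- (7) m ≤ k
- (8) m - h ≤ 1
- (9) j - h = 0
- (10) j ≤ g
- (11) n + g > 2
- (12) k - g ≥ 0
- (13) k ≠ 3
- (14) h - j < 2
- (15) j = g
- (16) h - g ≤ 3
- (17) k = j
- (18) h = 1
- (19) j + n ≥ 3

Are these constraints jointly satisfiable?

Unsatisfiable

Constraint 2 fixes k = 5 and constraint 18 fixes h = 1. Constraints 1, 15, and 17 give k = j = g = h, so k = h. But 5 ≠ 1 — contradiction.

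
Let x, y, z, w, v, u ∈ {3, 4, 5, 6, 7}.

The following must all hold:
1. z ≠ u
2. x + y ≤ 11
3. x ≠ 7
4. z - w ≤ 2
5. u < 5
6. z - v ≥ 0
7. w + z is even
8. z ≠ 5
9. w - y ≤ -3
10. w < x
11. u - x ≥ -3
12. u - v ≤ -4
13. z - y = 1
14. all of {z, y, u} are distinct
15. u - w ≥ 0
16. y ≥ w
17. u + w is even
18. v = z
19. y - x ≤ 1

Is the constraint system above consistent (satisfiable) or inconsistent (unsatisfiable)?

Constraints 4, 6, 9, 11, 12, and 19 give u − x ≥ -3, x − y ≥ -1, y − w ≥ 3, w − z ≥ -2, z − v ≥ 0, v − u ≥ 4.
Adding all 6 inequalities: the left sides telescope to 0, and the right sides sum to (-3) + (-1) + 3 + (-2) + 0 + 4 = 1. So 0 ≥ 1, which is false.

Unsatisfiable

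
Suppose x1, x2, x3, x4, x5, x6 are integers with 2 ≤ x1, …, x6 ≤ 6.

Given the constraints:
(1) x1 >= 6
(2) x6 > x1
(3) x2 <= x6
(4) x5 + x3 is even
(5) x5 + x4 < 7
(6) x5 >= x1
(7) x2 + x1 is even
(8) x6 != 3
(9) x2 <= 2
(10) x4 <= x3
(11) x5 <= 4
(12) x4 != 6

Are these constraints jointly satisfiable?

Unsatisfiable

From constraints 1 and 6: x5 ≥ x1 and x1 ≥ 6, so x5 ≥ 6. From constraint 11: x5 ≤ 4. But 4 < 6, so no value of x5 works.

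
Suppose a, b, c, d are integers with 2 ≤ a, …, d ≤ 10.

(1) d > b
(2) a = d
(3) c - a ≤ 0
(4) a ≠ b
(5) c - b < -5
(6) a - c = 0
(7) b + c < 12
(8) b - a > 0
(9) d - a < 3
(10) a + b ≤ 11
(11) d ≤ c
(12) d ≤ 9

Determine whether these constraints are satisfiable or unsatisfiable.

Unsatisfiable

Constraints 1, 3, 8, and 11 give d ≤ c, c ≤ a, a < b, b < d. Chaining: d ≤ c ≤ a < b < d, which forces d < d — impossible.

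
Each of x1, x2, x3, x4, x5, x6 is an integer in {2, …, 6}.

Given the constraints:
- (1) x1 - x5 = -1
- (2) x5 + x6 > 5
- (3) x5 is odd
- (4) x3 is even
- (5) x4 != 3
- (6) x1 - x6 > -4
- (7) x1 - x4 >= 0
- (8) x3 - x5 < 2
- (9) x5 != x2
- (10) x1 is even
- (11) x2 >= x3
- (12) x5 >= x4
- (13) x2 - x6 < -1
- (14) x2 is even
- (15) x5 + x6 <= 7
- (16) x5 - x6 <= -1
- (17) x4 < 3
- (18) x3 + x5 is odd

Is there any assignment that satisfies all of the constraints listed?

The assignment x1 = 2, x2 = 2, x3 = 2, x4 = 2, x5 = 3, x6 = 4 works:
  constraint 1 holds since x1 - x5 = -1.
  constraint 2 holds since x5 + x6 = 7.
The rest check out directly.

Satisfiable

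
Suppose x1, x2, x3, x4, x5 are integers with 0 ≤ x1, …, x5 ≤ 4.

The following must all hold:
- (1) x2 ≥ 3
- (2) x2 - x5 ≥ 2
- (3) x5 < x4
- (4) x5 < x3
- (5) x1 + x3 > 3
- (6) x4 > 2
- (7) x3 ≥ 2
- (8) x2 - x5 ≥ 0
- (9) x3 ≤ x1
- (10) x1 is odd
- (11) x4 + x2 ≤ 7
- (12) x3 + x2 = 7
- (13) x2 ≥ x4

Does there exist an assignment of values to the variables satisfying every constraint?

Satisfiable

Try x1 = 3, x2 = 4, x3 = 3, x4 = 3, x5 = 2.
Check constraint 2: x2 - x5 = 2; constraint 5: x1 + x3 = 6; constraint 8: x2 - x5 = 2. The remaining constraints are straightforward to verify.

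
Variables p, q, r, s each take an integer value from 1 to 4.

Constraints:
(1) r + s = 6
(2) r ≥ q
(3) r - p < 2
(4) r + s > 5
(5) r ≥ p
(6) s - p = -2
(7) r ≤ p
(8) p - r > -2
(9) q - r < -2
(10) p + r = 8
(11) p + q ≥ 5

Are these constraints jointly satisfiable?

Take p = 4, q = 1, r = 4, s = 2. Then constraint 1: r + s = 6; constraint 3: r - p = 0; constraint 4: r + s = 6, and every other listed constraint is also met.

Satisfiable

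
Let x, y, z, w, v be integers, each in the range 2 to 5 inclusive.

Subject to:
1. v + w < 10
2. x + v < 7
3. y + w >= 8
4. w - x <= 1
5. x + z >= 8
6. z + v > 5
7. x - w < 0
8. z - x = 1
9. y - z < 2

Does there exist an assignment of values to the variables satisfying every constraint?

One satisfying assignment is x = 4, y = 5, z = 5, w = 5, v = 2.
For the less obvious constraints — constraint 1: v + w = 7; constraint 2: x + v = 6 — and the others hold by inspection.

Satisfiable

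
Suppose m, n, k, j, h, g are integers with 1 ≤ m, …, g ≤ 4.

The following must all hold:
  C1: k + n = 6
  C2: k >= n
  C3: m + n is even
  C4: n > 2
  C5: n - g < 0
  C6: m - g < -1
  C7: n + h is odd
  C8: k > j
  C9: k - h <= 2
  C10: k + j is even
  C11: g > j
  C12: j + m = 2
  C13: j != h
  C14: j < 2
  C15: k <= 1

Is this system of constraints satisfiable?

From constraint 4: n ≥ 3. From constraints 2 and 15: n ≤ k and k ≤ 1, so n ≤ 1. But 1 < 3, so no value of n works.

Unsatisfiable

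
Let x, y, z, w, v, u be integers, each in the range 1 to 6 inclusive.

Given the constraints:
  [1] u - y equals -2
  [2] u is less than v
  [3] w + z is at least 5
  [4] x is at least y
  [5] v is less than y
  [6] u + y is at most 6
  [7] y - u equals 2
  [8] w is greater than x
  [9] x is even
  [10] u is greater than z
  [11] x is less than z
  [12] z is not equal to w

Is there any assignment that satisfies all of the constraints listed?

Constraints 2, 4, 5, 10, and 11 give v < y, y ≤ x, x < z, z < u, u < v. Chaining: v < y ≤ x < z < u < v, which forces v < v — impossible.

Unsatisfiable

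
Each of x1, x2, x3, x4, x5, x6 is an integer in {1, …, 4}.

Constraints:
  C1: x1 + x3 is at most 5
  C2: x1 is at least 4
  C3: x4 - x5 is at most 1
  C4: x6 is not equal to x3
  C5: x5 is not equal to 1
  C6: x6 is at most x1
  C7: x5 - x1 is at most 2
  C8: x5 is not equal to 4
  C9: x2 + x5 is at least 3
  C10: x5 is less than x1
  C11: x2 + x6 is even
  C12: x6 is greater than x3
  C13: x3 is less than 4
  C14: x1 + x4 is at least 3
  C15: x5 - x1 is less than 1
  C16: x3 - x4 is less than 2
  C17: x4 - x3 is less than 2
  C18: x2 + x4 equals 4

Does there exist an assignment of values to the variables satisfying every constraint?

The assignment x1 = 4, x2 = 2, x3 = 1, x4 = 2, x5 = 3, x6 = 4 works:
  constraint 1 holds since x1 + x3 = 5.
  constraint 3 holds since x4 - x5 = -1.
The rest check out directly.

Satisfiable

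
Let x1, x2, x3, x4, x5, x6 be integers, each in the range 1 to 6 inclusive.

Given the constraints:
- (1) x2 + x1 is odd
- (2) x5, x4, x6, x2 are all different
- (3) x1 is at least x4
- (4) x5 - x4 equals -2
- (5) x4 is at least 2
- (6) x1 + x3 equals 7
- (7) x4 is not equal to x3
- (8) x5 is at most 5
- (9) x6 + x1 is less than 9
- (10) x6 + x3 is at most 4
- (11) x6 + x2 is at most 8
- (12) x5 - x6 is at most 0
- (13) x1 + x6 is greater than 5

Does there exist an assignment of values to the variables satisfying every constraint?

Take x1 = 6, x2 = 5, x3 = 1, x4 = 3, x5 = 1, x6 = 2. Then constraint 4: x5 - x4 = -2; constraint 6: x1 + x3 = 7, and every other listed constraint is also met.

Satisfiable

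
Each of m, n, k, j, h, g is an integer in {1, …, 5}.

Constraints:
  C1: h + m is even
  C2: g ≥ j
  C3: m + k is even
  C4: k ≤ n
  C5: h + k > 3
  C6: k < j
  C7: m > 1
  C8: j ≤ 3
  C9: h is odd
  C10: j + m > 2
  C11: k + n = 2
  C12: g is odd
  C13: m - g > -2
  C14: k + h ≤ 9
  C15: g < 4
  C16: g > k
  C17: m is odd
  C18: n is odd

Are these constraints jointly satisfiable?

Satisfiable

Try m = 3, n = 1, k = 1, j = 2, h = 5, g = 3.
Check constraint 5: h + k = 6; constraint 10: j + m = 5; constraint 11: k + n = 2. The remaining constraints are straightforward to verify.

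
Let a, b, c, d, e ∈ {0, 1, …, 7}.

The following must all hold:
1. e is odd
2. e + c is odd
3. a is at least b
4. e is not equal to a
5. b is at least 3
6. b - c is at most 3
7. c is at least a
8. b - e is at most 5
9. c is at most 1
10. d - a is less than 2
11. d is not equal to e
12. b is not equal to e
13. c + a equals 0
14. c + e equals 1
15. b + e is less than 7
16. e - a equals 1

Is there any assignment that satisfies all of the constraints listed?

From constraints 3 and 5: a ≥ b and b ≥ 3, so a ≥ 3. From constraints 7 and 9: a ≤ c and c ≤ 1, so a ≤ 1. But 1 < 3, so no value of a works.

Unsatisfiable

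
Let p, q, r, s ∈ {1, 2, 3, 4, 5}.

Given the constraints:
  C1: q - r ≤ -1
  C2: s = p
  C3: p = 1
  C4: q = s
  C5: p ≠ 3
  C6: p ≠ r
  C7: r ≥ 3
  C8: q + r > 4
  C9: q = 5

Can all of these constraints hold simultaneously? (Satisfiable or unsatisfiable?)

Constraint 9 fixes q = 5 and constraint 3 fixes p = 1. Constraints 2 and 4 give q = s = p, so q = p. But 5 ≠ 1 — contradiction.

Unsatisfiable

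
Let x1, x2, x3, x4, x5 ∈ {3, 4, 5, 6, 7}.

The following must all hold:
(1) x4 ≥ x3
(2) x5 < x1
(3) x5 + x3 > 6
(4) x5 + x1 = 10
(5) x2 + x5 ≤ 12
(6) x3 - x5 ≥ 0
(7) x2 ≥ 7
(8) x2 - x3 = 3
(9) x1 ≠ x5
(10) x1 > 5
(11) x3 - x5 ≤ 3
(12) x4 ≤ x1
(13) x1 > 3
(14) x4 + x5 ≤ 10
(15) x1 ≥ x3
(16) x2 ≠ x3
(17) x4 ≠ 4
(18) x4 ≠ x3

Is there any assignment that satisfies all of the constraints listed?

The assignment x1 = 6, x2 = 7, x3 = 4, x4 = 5, x5 = 4 works:
  constraint 3 holds since x5 + x3 = 8.
  constraint 4 holds since x5 + x1 = 10.
The rest check out directly.

Satisfiable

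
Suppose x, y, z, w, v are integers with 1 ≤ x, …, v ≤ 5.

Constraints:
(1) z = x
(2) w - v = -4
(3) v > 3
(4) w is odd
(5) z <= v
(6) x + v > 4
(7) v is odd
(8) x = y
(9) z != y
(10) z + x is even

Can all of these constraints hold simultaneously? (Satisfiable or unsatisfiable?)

From constraints 1 and 8, z = x = y, so z = y. But constraint 9 says z ≠ y. Contradiction.

Unsatisfiable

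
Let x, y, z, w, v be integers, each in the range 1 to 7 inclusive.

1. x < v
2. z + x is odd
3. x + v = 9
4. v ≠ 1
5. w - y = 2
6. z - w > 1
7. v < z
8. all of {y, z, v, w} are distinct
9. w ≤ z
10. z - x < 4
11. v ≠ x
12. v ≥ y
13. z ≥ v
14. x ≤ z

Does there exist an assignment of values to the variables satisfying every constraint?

Satisfiable

One satisfying assignment is x = 4, y = 1, z = 7, w = 3, v = 5.
For the less obvious constraints — constraint 3: x + v = 9; constraint 5: w - y = 2 — and the others hold by inspection.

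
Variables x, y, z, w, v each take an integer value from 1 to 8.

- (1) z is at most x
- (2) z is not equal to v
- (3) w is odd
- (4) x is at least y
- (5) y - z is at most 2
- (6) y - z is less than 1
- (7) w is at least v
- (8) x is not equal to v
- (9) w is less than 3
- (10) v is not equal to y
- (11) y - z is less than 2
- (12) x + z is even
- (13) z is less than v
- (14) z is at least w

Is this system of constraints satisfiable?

Constraints 7, 13, and 14 give v ≤ w, w ≤ z, z < v. Chaining: v ≤ w ≤ z < v, which forces v < v — impossible.

Unsatisfiable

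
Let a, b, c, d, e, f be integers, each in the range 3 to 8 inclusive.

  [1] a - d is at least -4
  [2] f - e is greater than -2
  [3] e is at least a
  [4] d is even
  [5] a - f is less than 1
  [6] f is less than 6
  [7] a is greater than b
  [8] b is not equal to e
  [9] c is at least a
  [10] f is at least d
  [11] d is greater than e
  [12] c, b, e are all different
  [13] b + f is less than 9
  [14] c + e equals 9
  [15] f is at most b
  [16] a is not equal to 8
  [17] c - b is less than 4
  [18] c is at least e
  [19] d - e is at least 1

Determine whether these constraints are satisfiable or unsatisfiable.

Unsatisfiable

Constraints 3, 7, 10, 11, and 15 give d ≤ f, f ≤ b, b < a, a ≤ e, e < d. Chaining: d ≤ f ≤ b < a ≤ e < d, which forces d < d — impossible.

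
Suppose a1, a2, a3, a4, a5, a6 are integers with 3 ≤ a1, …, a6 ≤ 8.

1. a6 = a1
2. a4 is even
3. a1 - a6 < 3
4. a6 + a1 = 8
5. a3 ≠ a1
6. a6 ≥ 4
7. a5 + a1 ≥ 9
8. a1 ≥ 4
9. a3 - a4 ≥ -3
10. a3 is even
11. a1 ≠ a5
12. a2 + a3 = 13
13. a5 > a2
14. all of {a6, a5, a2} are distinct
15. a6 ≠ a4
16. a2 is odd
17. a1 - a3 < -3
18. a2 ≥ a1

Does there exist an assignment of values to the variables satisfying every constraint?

One satisfying assignment is a1 = 4, a2 = 5, a3 = 8, a4 = 8, a5 = 6, a6 = 4.
For the less obvious constraints — constraint 3: a1 - a6 = 0; constraint 4: a6 + a1 = 8; constraint 7: a5 + a1 = 10 — and the others hold by inspection.

Satisfiable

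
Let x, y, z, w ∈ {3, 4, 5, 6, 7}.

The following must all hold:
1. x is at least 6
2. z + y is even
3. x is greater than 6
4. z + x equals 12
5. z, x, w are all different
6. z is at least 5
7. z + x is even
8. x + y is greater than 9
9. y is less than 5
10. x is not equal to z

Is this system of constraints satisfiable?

Satisfiable

The assignment x = 7, y = 3, z = 5, w = 3 works:
  constraint 4 holds since z + x = 12.
  constraint 5 holds since values 5, 7, 3 are distinct.
  constraint 8 holds since x + y = 10.
The rest check out directly.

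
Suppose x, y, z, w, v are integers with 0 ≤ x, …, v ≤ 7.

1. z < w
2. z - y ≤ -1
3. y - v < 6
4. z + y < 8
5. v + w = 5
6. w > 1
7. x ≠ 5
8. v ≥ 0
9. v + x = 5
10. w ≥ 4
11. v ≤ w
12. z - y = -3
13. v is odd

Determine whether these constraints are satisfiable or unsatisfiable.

The assignment x = 4, y = 4, z = 1, w = 4, v = 1 works:
  constraint 2 holds since z - y = -3.
  constraint 3 holds since y - v = 3.
The rest check out directly.

Satisfiable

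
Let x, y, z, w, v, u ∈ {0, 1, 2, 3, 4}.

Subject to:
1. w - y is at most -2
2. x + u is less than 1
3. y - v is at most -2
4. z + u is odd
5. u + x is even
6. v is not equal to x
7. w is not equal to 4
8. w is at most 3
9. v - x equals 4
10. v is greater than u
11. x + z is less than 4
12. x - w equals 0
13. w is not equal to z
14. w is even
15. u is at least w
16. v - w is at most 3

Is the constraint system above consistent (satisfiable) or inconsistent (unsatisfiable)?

Unsatisfiable

Constraints 1, 3, and 16 give w − v ≥ -3, v − y ≥ 2, y − w ≥ 2.
Adding all 3 inequalities: the left sides telescope to 0, and the right sides sum to (-3) + 2 + 2 = 1. So 0 ≥ 1, which is false.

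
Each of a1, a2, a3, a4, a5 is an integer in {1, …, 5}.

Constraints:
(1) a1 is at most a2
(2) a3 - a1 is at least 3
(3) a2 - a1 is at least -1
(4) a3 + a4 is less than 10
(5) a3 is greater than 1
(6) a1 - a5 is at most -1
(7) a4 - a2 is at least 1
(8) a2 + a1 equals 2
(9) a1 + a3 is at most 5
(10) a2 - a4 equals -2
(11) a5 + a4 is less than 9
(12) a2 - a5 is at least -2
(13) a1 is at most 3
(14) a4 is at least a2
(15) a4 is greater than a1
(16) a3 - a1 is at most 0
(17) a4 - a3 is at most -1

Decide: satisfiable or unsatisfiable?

Unsatisfiable

Constraints 6, 7, 12, 16, and 17 give a5 − a1 ≥ 1, a1 − a3 ≥ 0, a3 − a4 ≥ 1, a4 − a2 ≥ 1, a2 − a5 ≥ -2.
Adding all 5 inequalities: the left sides telescope to 0, and the right sides sum to 1 + 0 + 1 + 1 + (-2) = 1. So 0 ≥ 1, which is false.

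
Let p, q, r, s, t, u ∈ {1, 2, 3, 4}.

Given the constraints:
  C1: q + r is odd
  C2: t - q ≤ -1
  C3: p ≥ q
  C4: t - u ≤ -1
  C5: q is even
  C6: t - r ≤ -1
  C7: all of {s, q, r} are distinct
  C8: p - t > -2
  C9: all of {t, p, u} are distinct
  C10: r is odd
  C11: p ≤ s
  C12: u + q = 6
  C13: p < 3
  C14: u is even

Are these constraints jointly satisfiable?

Setting (p, q, r, s, t, u) = (2, 2, 3, 4, 1, 4) satisfies everything: constraint 2: t - q = -1; constraint 4: t - u = -3, and the others follow.

Satisfiable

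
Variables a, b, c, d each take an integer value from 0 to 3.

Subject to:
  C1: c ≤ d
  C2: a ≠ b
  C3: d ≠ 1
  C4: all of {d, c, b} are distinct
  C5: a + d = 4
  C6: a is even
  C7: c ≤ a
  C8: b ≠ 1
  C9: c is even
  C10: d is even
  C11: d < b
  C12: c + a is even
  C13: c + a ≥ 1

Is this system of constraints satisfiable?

Try a = 2, b = 3, c = 0, d = 2.
Check constraint 4: values 2, 0, 3 are distinct; constraint 5: a + d = 4; constraint 13: c + a = 2. The remaining constraints are straightforward to verify.

Satisfiable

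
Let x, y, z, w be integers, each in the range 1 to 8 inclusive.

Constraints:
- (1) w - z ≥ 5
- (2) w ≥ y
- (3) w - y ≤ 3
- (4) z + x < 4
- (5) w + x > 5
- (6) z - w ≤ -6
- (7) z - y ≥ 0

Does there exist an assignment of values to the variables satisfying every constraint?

Unsatisfiable

Constraints 1, 3, and 7 give w − z ≥ 5, z − y ≥ 0, y − w ≥ -3.
Adding all 3 inequalities: the left sides telescope to 0, and the right sides sum to 5 + 0 + (-3) = 2. So 0 ≥ 2, which is false.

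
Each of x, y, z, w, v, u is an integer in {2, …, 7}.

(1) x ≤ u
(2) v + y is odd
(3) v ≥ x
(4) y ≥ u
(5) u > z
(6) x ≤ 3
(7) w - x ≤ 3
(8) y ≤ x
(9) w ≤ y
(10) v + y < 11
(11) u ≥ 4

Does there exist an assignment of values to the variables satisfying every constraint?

Unsatisfiable

From constraints 4 and 11: y ≥ u and u ≥ 4, so y ≥ 4. From constraints 6 and 8: y ≤ x and x ≤ 3, so y ≤ 3. But 3 < 4, so no value of y works.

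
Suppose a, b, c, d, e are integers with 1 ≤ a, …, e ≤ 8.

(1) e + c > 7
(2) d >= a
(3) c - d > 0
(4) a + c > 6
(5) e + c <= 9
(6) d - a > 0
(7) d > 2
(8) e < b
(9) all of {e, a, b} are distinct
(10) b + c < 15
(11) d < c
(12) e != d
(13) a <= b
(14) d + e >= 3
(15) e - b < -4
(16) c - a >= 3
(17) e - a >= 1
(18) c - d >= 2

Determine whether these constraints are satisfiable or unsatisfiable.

Satisfiable

Take a = 1, b = 7, c = 6, d = 4, e = 2. Then constraint 1: e + c = 8; constraint 3: c - d = 2; constraint 4: a + c = 7, and every other listed constraint is also met.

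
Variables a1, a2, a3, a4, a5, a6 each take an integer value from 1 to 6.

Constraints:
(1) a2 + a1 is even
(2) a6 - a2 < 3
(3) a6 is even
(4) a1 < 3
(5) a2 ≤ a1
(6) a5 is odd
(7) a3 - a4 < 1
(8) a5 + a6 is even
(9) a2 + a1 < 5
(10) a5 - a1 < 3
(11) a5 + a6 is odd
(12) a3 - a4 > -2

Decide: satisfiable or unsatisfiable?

Constraint 6 makes a5 odd and constraint 3 makes a6 even, so a5 + a6 must be odd. Constraint 8 says a5 + a6 is even — contradiction.

Unsatisfiable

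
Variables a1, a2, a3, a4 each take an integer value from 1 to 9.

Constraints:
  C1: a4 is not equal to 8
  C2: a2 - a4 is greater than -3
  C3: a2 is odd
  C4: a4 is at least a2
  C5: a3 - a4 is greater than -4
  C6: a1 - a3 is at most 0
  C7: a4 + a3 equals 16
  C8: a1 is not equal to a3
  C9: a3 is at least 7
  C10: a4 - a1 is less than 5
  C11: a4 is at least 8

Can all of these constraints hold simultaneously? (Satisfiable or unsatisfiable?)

Satisfiable

Setting (a1, a2, a3, a4) = (5, 7, 7, 9) satisfies everything: constraint 2: a2 - a4 = -2; constraint 5: a3 - a4 = -2; constraint 6: a1 - a3 = -2, and the others follow.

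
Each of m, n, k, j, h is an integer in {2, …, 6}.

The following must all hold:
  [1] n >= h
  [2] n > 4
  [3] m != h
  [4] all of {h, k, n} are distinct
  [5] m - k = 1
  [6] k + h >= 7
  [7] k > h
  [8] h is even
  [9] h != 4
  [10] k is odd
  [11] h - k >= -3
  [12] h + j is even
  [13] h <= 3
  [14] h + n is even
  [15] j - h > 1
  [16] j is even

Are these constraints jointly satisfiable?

One satisfying assignment is m = 6, n = 6, k = 5, j = 4, h = 2.
For the less obvious constraints — constraint 5: m - k = 1; constraint 6: k + h = 7 — and the others hold by inspection.

Satisfiable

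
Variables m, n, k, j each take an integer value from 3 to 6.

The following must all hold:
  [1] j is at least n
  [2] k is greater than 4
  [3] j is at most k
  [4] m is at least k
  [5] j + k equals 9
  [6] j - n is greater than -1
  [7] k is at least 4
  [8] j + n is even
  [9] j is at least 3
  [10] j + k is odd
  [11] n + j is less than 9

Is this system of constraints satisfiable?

Satisfiable

Take m = 6, n = 4, k = 5, j = 4. Then constraint 5: j + k = 9; constraint 6: j - n = 0, and every other listed constraint is also met.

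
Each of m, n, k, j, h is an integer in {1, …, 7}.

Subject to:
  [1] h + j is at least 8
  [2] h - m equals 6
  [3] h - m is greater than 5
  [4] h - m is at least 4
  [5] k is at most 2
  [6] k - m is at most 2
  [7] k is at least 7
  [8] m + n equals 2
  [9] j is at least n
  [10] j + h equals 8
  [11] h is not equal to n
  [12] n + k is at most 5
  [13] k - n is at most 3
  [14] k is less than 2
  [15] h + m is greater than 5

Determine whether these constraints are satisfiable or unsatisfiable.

Unsatisfiable

From constraint 7: k ≥ 7. From constraint 14: k ≤ 1. But 1 < 7, so no value of k works.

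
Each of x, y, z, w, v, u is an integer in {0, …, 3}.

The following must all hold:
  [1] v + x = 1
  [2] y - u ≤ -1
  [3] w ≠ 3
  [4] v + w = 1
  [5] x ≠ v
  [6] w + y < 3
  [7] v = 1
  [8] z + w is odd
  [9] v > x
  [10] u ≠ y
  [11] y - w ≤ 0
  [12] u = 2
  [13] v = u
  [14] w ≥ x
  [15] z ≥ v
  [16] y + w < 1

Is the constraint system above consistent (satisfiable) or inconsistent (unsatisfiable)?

Unsatisfiable

Constraint 7 fixes v = 1 and constraint 12 fixes u = 2, but constraint 13 requires v = u. Since 1 ≠ 2, contradiction.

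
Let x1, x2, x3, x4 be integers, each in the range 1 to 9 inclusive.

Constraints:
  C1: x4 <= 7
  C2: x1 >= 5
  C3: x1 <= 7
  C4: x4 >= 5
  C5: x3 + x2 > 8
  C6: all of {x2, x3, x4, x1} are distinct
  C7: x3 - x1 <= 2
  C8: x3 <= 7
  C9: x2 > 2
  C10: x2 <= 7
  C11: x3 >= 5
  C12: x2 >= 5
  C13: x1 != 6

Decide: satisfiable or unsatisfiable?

Constraints 1, 2, 3, 4, 8, 10, 11, and 12 confine each of x2, x3, x4, x1 to the 3 values {5, …, 7}.
Constraint 6 requires all 4 of them to be distinct, but only 3 values are available — impossible by the pigeonhole principle.

Unsatisfiable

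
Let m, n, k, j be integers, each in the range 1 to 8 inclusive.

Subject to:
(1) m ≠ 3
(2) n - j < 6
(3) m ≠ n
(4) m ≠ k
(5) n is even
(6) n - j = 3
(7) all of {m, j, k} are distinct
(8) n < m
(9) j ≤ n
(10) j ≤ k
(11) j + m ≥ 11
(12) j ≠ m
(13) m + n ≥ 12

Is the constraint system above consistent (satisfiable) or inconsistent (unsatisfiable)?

Satisfiable

Setting (m, n, k, j) = (8, 6, 6, 3) satisfies everything: constraint 2: n - j = 3; constraint 6: n - j = 3, and the others follow.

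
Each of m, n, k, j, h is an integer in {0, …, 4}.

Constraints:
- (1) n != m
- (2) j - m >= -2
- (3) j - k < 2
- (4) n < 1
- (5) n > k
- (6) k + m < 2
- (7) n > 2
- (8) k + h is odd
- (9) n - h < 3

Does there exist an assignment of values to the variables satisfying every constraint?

From constraint 7: n ≥ 3. From constraint 4: n ≤ 0. But 0 < 3, so no value of n works.

Unsatisfiable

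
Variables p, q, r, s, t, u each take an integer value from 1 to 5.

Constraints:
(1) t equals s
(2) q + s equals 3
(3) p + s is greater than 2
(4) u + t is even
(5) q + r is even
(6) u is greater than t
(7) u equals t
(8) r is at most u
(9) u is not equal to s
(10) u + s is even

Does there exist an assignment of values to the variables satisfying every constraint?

Unsatisfiable

From constraints 1 and 7, u = t = s, so u = s. But constraint 9 says u ≠ s. Contradiction.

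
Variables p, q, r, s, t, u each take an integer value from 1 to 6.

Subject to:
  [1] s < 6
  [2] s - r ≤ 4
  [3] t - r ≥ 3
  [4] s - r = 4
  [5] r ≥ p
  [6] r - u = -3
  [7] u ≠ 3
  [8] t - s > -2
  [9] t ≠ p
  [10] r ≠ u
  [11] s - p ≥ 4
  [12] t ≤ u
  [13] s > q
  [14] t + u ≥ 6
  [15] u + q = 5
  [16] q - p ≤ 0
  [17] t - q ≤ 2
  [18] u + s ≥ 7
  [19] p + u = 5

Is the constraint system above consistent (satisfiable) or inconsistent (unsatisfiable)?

Constraints 2, 3, 11, 16, and 17 give s − p ≥ 4, p − q ≥ 0, q − t ≥ -2, t − r ≥ 3, r − s ≥ -4.
Adding all 5 inequalities: the left sides telescope to 0, and the right sides sum to 4 + 0 + (-2) + 3 + (-4) = 1. So 0 ≥ 1, which is false.

Unsatisfiable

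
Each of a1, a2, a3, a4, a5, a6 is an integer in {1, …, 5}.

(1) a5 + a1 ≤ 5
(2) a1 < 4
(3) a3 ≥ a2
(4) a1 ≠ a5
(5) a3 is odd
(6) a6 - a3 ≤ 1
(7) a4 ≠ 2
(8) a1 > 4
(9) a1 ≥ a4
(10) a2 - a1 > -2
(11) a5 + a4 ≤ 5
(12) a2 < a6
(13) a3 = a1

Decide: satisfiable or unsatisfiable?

From constraint 8: a1 ≥ 5. From constraint 2: a1 ≤ 3. But 3 < 5, so no value of a1 works.

Unsatisfiable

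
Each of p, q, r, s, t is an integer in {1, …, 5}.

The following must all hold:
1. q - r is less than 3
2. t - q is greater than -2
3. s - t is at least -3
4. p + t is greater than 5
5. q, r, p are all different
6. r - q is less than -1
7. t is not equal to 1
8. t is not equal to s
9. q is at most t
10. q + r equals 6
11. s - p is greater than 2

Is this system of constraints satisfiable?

One satisfying assignment is p = 1, q = 4, r = 2, s = 4, t = 5.
For the less obvious constraints — constraint 1: q - r = 2; constraint 2: t - q = 1; constraint 3: s - t = -1 — and the others hold by inspection.

Satisfiable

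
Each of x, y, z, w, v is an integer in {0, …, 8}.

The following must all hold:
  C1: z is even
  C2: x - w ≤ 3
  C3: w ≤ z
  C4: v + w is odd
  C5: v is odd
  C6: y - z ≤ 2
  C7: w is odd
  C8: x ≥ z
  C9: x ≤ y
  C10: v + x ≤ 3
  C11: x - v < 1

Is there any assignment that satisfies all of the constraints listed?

Unsatisfiable

Constraint 5 makes v odd and constraint 7 makes w odd, so v + w must be even. Constraint 4 says v + w is odd — contradiction.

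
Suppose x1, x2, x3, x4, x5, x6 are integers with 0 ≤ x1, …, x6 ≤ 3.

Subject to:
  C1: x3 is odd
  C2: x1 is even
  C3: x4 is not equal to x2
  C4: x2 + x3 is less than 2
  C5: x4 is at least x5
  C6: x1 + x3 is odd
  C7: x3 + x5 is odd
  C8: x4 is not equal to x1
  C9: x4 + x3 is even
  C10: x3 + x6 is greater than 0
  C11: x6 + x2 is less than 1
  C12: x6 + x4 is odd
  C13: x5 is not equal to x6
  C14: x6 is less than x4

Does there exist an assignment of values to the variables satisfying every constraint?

Take x1 = 2, x2 = 0, x3 = 1, x4 = 3, x5 = 2, x6 = 0. Then constraint 4: x2 + x3 = 1; constraint 10: x3 + x6 = 1; constraint 11: x6 + x2 = 0, and every other listed constraint is also met.

Satisfiable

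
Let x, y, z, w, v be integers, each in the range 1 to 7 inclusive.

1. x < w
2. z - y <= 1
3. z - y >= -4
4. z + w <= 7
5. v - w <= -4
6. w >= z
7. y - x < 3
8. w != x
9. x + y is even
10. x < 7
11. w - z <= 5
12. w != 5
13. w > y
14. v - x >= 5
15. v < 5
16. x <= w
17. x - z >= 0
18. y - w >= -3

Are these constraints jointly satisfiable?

Constraints 3, 5, 14, 17, and 18 give v − x ≥ 5, x − z ≥ 0, z − y ≥ -4, y − w ≥ -3, w − v ≥ 4.
Adding all 5 inequalities: the left sides telescope to 0, and the right sides sum to 5 + 0 + (-4) + (-3) + 4 = 2. So 0 ≥ 2, which is false.

Unsatisfiable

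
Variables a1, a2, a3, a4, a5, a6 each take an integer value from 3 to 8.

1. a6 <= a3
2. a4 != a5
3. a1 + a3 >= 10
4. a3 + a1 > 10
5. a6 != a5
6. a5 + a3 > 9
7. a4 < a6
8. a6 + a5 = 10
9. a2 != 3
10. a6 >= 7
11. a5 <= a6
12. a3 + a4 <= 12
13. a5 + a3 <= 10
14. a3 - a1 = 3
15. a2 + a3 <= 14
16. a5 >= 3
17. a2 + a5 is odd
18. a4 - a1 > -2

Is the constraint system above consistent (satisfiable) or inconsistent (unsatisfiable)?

Satisfiable

Setting (a1, a2, a3, a4, a5, a6) = (4, 4, 7, 4, 3, 7) satisfies everything: constraint 3: a1 + a3 = 11; constraint 4: a3 + a1 = 11, and the others follow.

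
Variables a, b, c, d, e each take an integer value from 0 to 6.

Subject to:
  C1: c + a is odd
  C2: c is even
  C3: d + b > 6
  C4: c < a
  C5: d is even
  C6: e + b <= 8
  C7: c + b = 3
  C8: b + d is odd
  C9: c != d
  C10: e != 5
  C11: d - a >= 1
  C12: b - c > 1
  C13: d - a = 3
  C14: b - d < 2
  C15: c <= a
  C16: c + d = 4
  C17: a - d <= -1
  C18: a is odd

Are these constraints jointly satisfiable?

The assignment a = 1, b = 3, c = 0, d = 4, e = 2 works:
  constraint 3 holds since d + b = 7.
  constraint 6 holds since e + b = 5.
The rest check out directly.

Satisfiable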